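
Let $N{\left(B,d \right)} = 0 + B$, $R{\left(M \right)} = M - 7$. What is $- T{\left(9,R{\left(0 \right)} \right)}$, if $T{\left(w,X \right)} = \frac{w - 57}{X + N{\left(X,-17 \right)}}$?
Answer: $- \frac{24}{7} \approx -3.4286$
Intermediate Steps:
$R{\left(M \right)} = -7 + M$ ($R{\left(M \right)} = M - 7 = -7 + M$)
$N{\left(B,d \right)} = B$
$T{\left(w,X \right)} = \frac{-57 + w}{2 X}$ ($T{\left(w,X \right)} = \frac{w - 57}{X + X} = \frac{-57 + w}{2 X}$)
$- T{\left(9,R{\left(0 \right)} \right)} = - \frac{-57 + 9}{2 \left(-7 + 0\right)} = - \frac{-48}{2 \left(-7\right)} = - \frac{\left(-1\right) \left(-48\right)}{2 \cdot 7} = \left(-1\right) \frac{24}{7} = - \frac{24}{7}$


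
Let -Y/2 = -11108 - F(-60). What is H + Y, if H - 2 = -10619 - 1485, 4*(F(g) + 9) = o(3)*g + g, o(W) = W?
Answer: 9976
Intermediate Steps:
F(g) = -9 + g (F(g) = -9 + (3*g + g)/4 = -9 + (4*g)/4 = -9 + g)
H = -12102 (H = 2 + (-10619 - 1485) = 2 - 12104 = -12102)
Y = 22078 (Y = -2*(-11108 - (-9 - 60)) = -2*(-11108 - 1*(-69)) = -2*(-11108 + 69) = -2*(-11039) = 22078)
H + Y = -12102 + 22078 = 9976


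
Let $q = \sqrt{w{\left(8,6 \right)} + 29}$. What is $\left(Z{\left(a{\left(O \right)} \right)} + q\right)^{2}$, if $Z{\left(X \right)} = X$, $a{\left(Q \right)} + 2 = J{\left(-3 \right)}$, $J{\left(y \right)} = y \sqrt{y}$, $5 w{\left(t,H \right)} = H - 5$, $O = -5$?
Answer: $\frac{\left(-10 + \sqrt{730} - 15 i \sqrt{3}\right)^{2}}{25} \approx -15.415 - 35.372 i$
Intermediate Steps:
$w{\left(t,H \right)} = -1 + \frac{H}{5}$ ($w{\left(t,H \right)} = \frac{H - 5}{5} = \frac{-5 + H}{5} = -1 + \frac{H}{5}$)
$J{\left(y \right)} = y^{\frac{3}{2}}$
$a{\left(Q \right)} = -2 - 3 i \sqrt{3}$ ($a{\left(Q \right)} = -2 + \left(-3\right)^{\frac{3}{2}} = -2 - 3 i \sqrt{3}$)
$q = \frac{\sqrt{730}}{5}$ ($q = \sqrt{\left(-1 + \frac{1}{5} \cdot 6\right) + 29} = \sqrt{\left(-1 + \frac{6}{5}\right) + 29} = \sqrt{\frac{1}{5} + 29} = \sqrt{\frac{146}{5}} = \frac{\sqrt{730}}{5} \approx 5.4037$)
$\left(Z{\left(a{\left(O \right)} \right)} + q\right)^{2} = \left(\left(-2 - 3 i \sqrt{3}\right) + \frac{\sqrt{730}}{5}\right)^{2} = \left(-2 + \frac{\sqrt{730}}{5} - 3 i \sqrt{3}\right)^{2}$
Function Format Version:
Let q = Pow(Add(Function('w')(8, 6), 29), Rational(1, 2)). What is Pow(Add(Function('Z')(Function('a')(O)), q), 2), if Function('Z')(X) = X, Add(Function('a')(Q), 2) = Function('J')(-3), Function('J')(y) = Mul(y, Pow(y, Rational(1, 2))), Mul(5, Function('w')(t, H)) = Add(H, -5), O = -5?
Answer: Mul(Rational(1, 25), Pow(Add(-10, Pow(730, Rational(1, 2)), Mul(-15, I, Pow(3, Rational(1, 2)))), 2)) ≈ Add(-15.415, Mul(-35.372, I))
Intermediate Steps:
Function('w')(t, H) = Add(-1, Mul(Rational(1, 5), H)) (Function('w')(t, H) = Mul(Rational(1, 5), Add(H, -5)) = Mul(Rational(1, 5), Add(-5, H)) = Add(-1, Mul(Rational(1, 5), H)))
Function('J')(y) = Pow(y, Rational(3, 2))
Function('a')(Q) = Add(-2, Mul(-3, I, Pow(3, Rational(1, 2)))) (Function('a')(Q) = Add(-2, Pow(-3, Rational(3, 2))) = Add(-2, Mul(-3, I, Pow(3, Rational(1, 2)))))
q = Mul(Rational(1, 5), Pow(730, Rational(1, 2))) (q = Pow(Add(Add(-1, Mul(Rational(1, 5), 6)), 29), Rational(1, 2)) = Pow(Add(Add(-1, Rational(6, 5)), 29), Rational(1, 2)) = Pow(Add(Rational(1, 5), 29), Rational(1, 2)) = Pow(Rational(146, 5), Rational(1, 2)) = Mul(Rational(1, 5), Pow(730, Rational(1, 2))) ≈ 5.4037)
Pow(Add(Function('Z')(Function('a')(O)), q), 2) = Pow(Add(Add(-2, Mul(-3, I, Pow(3, Rational(1, 2)))), Mul(Rational(1, 5), Pow(730, Rational(1, 2)))), 2) = Pow(Add(-2, Mul(Rational(1, 5), Pow(730, Rational(1, 2))), Mul(-3, I, Pow(3, Rational(1, 2)))), 2)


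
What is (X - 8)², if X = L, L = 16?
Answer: 64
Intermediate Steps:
X = 16
(X - 8)² = (16 - 8)² = 8² = 64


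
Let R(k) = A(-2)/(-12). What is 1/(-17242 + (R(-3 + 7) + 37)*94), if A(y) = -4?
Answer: -3/41198 ≈ -7.2819e-5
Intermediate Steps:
R(k) = ⅓ (R(k) = -4/(-12) = -4*(-1/12) = ⅓)
1/(-17242 + (R(-3 + 7) + 37)*94) = 1/(-17242 + (⅓ + 37)*94) = 1/(-17242 + (112/3)*94) = 1/(-17242 + 10528/3) = 1/(-41198/3) = -3/41198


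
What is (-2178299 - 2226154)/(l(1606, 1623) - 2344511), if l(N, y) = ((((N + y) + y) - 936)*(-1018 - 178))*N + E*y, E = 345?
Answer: 4404453/7523543392 ≈ 0.00058542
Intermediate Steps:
l(N, y) = 345*y + N*(1119456 - 2392*y - 1196*N) (l(N, y) = ((((N + y) + y) - 936)*(-1018 - 178))*N + 345*y = (((N + 2*y) - 936)*(-1196))*N + 345*y = ((-936 + N + 2*y)*(-1196))*N + 345*y = (1119456 - 2392*y - 1196*N)*N + 345*y = N*(1119456 - 2392*y - 1196*N) + 345*y = 345*y + N*(1119456 - 2392*y - 1196*N))
(-2178299 - 2226154)/(l(1606, 1623) - 2344511) = (-2178299 - 2226154)/((-1196*1606**2 + 345*1623 + 1119456*1606 - 2392*1606*1623) - 2344511) = -4404453/((-1196*2579236 + 559935 + 1797846336 - 6234838896) - 2344511) = -4404453/((-3084766256 + 559935 + 1797846336 - 6234838896) - 2344511) = -4404453/(-7521198881 - 2344511) = -4404453/(-7523543392) = -4404453*(-1/7523543392) = 4404453/7523543392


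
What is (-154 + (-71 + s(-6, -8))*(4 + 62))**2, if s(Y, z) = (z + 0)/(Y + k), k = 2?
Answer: 22165264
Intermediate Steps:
s(Y, z) = z/(2 + Y) (s(Y, z) = (z + 0)/(Y + 2) = z/(2 + Y))
(-154 + (-71 + s(-6, -8))*(4 + 62))**2 = (-154 + (-71 - 8/(2 - 6))*(4 + 62))**2 = (-154 + (-71 - 8/(-4))*66)**2 = (-154 + (-71 - 8*(-1/4))*66)**2 = (-154 + (-71 + 2)*66)**2 = (-154 - 69*66)**2 = (-154 - 4554)**2 = (-4708)**2 = 22165264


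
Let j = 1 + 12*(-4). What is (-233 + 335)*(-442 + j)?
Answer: -49878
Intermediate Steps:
j = -47 (j = 1 - 48 = -47)
(-233 + 335)*(-442 + j) = (-233 + 335)*(-442 - 47) = 102*(-489) = -49878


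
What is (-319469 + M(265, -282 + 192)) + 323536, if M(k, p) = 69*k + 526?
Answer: 22878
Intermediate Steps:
M(k, p) = 526 + 69*k
(-319469 + M(265, -282 + 192)) + 323536 = (-319469 + (526 + 69*265)) + 323536 = (-319469 + (526 + 18285)) + 323536 = (-319469 + 18811) + 323536 = -300658 + 323536 = 22878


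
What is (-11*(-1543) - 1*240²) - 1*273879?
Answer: -314506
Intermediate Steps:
(-11*(-1543) - 1*240²) - 1*273879 = (16973 - 1*57600) - 273879 = (16973 - 57600) - 273879 = -40627 - 273879 = -314506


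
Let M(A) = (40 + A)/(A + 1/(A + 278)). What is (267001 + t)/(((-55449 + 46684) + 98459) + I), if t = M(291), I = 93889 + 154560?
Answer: 44210213919/55989717940 ≈ 0.78961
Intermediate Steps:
I = 248449
M(A) = (40 + A)/(A + 1/(278 + A))
t = 188339/165580 (t = (11120 + 291² + 318*291)/(1 + 291² + 278*291) = (11120 + 84681 + 92538)/(1 + 84681 + 80898) = 188339/165580 ≈ 1.1375)
(267001 + t)/(((-55449 + 46684) + 98459) + I) = (267001 + 188339/165580)/(((-55449 + 46684) + 98459) + 248449) = 44210213919/(165580*((-8765 + 98459) + 248449)) = 44210213919/(165580*(89694 + 248449)) = (44210213919/165580)/338143 = (44210213919/165580)*(1/338143) = 44210213919/55989717940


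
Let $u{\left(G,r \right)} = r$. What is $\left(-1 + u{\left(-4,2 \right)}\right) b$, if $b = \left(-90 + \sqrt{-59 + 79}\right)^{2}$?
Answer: $8120 - 360 \sqrt{5} \approx 7315.0$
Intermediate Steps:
$b = \left(-90 + 2 \sqrt{5}\right)^{2}$ ($b = \left(-90 + \sqrt{20}\right)^{2} = \left(-90 + 2 \sqrt{5}\right)^{2} \approx 7315.0$)
$\left(-1 + u{\left(-4,2 \right)}\right) b = \left(-1 + 2\right) \left(8120 - 360 \sqrt{5}\right) = 1 \left(8120 - 360 \sqrt{5}\right) = 8120 - 360 \sqrt{5}$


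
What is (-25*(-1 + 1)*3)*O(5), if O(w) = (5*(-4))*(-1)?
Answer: 0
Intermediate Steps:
O(w) = 20 (O(w) = -20*(-1) = 20)
(-25*(-1 + 1)*3)*O(5) = -25*(-1 + 1)*3*20 = -0*3*20 = -25*0*20 = 0*20 = 0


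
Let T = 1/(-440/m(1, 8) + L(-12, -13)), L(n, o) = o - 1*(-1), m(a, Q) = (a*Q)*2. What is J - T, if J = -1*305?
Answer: -24093/79 ≈ -304.97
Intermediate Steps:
m(a, Q) = 2*Q*a (m(a, Q) = (Q*a)*2 = 2*Q*a)
J = -305
L(n, o) = 1 + o (L(n, o) = o + 1 = 1 + o)
T = -2/79 (T = 1/(-440/(2*8*1) + (1 - 13)) = 1/(-440/16 - 12) = 1/(-440*1/16 - 12) = 1/(-55/2 - 12) = 1/(-79/2) = -2/79 ≈ -0.025316)
J - T = -305 - 1*(-2/79) = -305 + 2/79 = -24093/79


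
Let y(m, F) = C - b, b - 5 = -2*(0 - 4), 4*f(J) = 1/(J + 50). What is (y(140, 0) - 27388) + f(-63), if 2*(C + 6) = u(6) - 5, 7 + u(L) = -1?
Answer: -1425503/52 ≈ -27414.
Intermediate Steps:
u(L) = -8 (u(L) = -7 - 1 = -8)
C = -25/2 (C = -6 + (-8 - 5)/2 = -6 + (1/2)*(-13) = -6 - 13/2 = -25/2 ≈ -12.500)
f(J) = 1/(4*(50 + J)) (f(J) = 1/(4*(J + 50)) = 1/(4*(50 + J)))
b = 13 (b = 5 - 2*(0 - 4) = 5 - 2*(-4) = 5 + 8 = 13)
y(m, F) = -51/2 (y(m, F) = -25/2 - 1*13 = -25/2 - 13 = -51/2)
(y(140, 0) - 27388) + f(-63) = (-51/2 - 27388) + 1/(4*(50 - 63)) = -54827/2 + (1/4)/(-13) = -54827/2 + (1/4)*(-1/13) = -54827/2 - 1/52 = -1425503/52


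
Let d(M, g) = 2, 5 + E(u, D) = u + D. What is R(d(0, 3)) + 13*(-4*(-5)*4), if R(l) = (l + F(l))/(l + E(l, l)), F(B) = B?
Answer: 1044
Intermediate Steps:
E(u, D) = -5 + D + u (E(u, D) = -5 + (u + D) = -5 + (D + u) = -5 + D + u)
R(l) = 2*l/(-5 + 3*l) (R(l) = (l + l)/(l + (-5 + l + l)) = (2*l)/(l + (-5 + 2*l)) = (2*l)/(-5 + 3*l) = 2*l/(-5 + 3*l))
R(d(0, 3)) + 13*(-4*(-5)*4) = 2*2/(-5 + 3*2) + 13*(-4*(-5)*4) = 2*2/(-5 + 6) + 13*(20*4) = 2*2/1 + 13*80 = 2*2*1 + 1040 = 4 + 1040 = 1044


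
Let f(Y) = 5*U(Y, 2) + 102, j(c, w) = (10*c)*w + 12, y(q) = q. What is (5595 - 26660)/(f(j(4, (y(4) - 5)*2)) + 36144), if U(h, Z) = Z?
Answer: -1915/3296 ≈ -0.58101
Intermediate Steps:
j(c, w) = 12 + 10*c*w (j(c, w) = 10*c*w + 12 = 12 + 10*c*w)
f(Y) = 112 (f(Y) = 5*2 + 102 = 10 + 102 = 112)
(5595 - 26660)/(f(j(4, (y(4) - 5)*2)) + 36144) = (5595 - 26660)/(112 + 36144) = -21065/36256 = -21065*1/36256 = -1915/3296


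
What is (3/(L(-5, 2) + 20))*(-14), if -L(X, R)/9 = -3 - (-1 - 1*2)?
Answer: -21/10 ≈ -2.1000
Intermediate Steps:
L(X, R) = 0 (L(X, R) = -9*(-3 - (-1 - 1*2)) = -9*(-3 - (-1 - 2)) = -9*(-3 - 1*(-3)) = -9*(-3 + 3) = -9*0 = 0)
(3/(L(-5, 2) + 20))*(-14) = (3/(0 + 20))*(-14) = (3/20)*(-14) = -21/10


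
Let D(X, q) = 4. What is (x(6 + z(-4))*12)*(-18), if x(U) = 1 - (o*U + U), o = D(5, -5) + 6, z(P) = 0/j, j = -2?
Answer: 14040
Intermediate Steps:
z(P) = 0 (z(P) = 0/(-2) = 0*(-½) = 0)
o = 10 (o = 4 + 6 = 10)
x(U) = 1 - 11*U (x(U) = 1 - (10*U + U) = 1 - 11*U)
(x(6 + z(-4))*12)*(-18) = ((1 - 11*(6 + 0))*12)*(-18) = ((1 - 11*6)*12)*(-18) = ((1 - 66)*12)*(-18) = -65*12*(-18) = -780*(-18) = 14040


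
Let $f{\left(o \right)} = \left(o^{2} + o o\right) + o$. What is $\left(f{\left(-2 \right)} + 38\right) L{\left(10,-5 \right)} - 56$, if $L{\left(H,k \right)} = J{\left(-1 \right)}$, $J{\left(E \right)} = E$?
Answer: $-100$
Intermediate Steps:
$L{\left(H,k \right)} = -1$
$f{\left(o \right)} = o + 2 o^{2}$ ($f{\left(o \right)} = \left(o^{2} + o^{2}\right) + o = 2 o^{2} + o = o + 2 o^{2}$)
$\left(f{\left(-2 \right)} + 38\right) L{\left(10,-5 \right)} - 56 = \left(- 2 \left(1 + 2 \left(-2\right)\right) + 38\right) \left(-1\right) - 56 = \left(- 2 \left(1 - 4\right) + 38\right) \left(-1\right) - 56 = \left(\left(-2\right) \left(-3\right) + 38\right) \left(-1\right) - 56 = \left(6 + 38\right) \left(-1\right) - 56 = 44 \left(-1\right) - 56 = -44 - 56 = -100$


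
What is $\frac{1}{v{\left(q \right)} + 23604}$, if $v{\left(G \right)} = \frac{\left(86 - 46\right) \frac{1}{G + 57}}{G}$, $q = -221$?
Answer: $\frac{9061}{213875854} \approx 4.2366 \cdot 10^{-5}$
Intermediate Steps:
$v{\left(G \right)} = \frac{40}{G \left(57 + G\right)}$ ($v{\left(G \right)} = \frac{40 \frac{1}{57 + G}}{G} = \frac{40}{G \left(57 + G\right)}$)
$\frac{1}{v{\left(q \right)} + 23604} = \frac{1}{\frac{40}{\left(-221\right) \left(57 - 221\right)} + 23604} = \frac{1}{40 \left(- \frac{1}{221}\right) \frac{1}{-164} + 23604} = \frac{1}{40 \left(- \frac{1}{221}\right) \left(- \frac{1}{164}\right) + 23604} = \frac{1}{\frac{10}{9061} + 23604} = \frac{1}{\frac{213875854}{9061}} = \frac{9061}{213875854}$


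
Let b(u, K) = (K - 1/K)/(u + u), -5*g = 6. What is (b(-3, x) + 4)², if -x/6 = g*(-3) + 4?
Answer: 6291503761/46785600 ≈ 134.48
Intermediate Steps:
g = -6/5 (g = -⅕*6 = -6/5 ≈ -1.2000)
x = -228/5 (x = -6*(-6/5*(-3) + 4) = -6*(18/5 + 4) = -6*38/5 = -228/5 ≈ -45.600)
b(u, K) = (K - 1/K)/(2*u) (b(u, K) = (K - 1/K)/((2*u)) = (K - 1/K)*(1/(2*u)) = (K - 1/K)/(2*u))
(b(-3, x) + 4)² = ((½)*(-1 + (-228/5)²)/(-228/5*(-3)) + 4)² = ((½)*(-5/228)*(-⅓)*(-1 + 51984/25) + 4)² = ((½)*(-5/228)*(-⅓)*(51959/25) + 4)² = (51959/6840 + 4)² = (79319/6840)² = 6291503761/46785600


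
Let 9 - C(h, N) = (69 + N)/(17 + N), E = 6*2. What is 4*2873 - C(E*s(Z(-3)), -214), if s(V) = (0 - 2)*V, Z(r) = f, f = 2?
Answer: 2262296/197 ≈ 11484.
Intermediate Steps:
Z(r) = 2
s(V) = -2*V
E = 12
C(h, N) = 9 - (69 + N)/(17 + N)
4*2873 - C(E*s(Z(-3)), -214) = 4*2873 - 4*(21 + 2*(-214))/(17 - 214) = 11492 - 4*(21 - 428)/(-197) = 11492 - 4*(-1)*(-407)/197 = 11492 - 1*1628/197 = 11492 - 1628/197 = 2262296/197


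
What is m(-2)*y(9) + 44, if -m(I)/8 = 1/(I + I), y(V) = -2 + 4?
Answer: 48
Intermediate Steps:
y(V) = 2
m(I) = -4/I (m(I) = -8/(I + I) = -8*1/(2*I) = -4/I)
m(-2)*y(9) + 44 = -4/(-2)*2 + 44 = -4*(-½)*2 + 44 = 2*2 + 44 = 4 + 44 = 48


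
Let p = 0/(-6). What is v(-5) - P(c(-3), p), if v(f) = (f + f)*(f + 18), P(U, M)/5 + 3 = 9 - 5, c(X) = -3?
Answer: -135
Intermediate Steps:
p = 0 (p = 0*(-⅙) = 0)
P(U, M) = 5 (P(U, M) = -15 + 5*(9 - 5) = -15 + 5*4 = -15 + 20 = 5)
v(f) = 2*f*(18 + f) (v(f) = (2*f)*(18 + f) = 2*f*(18 + f))
v(-5) - P(c(-3), p) = 2*(-5)*(18 - 5) - 1*5 = 2*(-5)*13 - 5 = -130 - 5 = -135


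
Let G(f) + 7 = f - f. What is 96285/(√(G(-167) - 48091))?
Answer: -96285*I*√48098/48098 ≈ -439.03*I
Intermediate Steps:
G(f) = -7 (G(f) = -7 + (f - f) = -7 + 0 = -7)
96285/(√(G(-167) - 48091)) = 96285/(√(-7 - 48091)) = 96285/(√(-48098)) = 96285/((I*√48098)) = 96285*(-I*√48098/48098) = -96285*I*√48098/48098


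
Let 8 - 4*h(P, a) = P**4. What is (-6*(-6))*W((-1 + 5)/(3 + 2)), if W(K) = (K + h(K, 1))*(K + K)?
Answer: 485568/3125 ≈ 155.38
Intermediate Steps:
h(P, a) = 2 - P**4/4
W(K) = 2*K*(2 + K - K**4/4) (W(K) = (K + (2 - K**4/4))*(K + K) = (2 + K - K**4/4)*(2*K) = 2*K*(2 + K - K**4/4))
(-6*(-6))*W((-1 + 5)/(3 + 2)) = (-6*(-6))*(((-1 + 5)/(3 + 2))*(8 - ((-1 + 5)/(3 + 2))**4 + 4*((-1 + 5)/(3 + 2)))/2) = 36*((4/5)*(8 - (4/5)**4 + 4*(4/5))/2) = 36*((4*(1/5))*(8 - (4*(1/5))**4 + 4*(4*(1/5)))/2) = 36*((1/2)*(4/5)*(8 - (4/5)**4 + 4*(4/5))) = 36*((1/2)*(4/5)*(8 - 1*256/625 + 16/5)) = 36*((1/2)*(4/5)*(8 - 256/625 + 16/5)) = 36*((1/2)*(4/5)*(6744/625)) = 36*(13488/3125) = 485568/3125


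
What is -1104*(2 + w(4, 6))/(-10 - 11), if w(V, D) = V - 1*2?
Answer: 1472/7 ≈ 210.29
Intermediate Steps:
w(V, D) = -2 + V (w(V, D) = V - 2 = -2 + V)
-1104*(2 + w(4, 6))/(-10 - 11) = -1104*(2 + (-2 + 4))/(-10 - 11) = -1104*(2 + 2)/(-21) = -4416*(-1)/21 = -1104*(-4/21) = 1472/7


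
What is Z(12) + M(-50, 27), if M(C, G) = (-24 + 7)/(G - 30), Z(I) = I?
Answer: 53/3 ≈ 17.667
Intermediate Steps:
M(C, G) = -17/(-30 + G)
Z(12) + M(-50, 27) = 12 - 17/(-30 + 27) = 12 - 17/(-3) = 12 - 17*(-⅓) = 12 + 17/3 = 53/3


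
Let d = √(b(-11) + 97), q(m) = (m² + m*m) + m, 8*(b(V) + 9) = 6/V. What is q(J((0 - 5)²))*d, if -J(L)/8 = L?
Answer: 39900*√42559/11 ≈ 7.4830e+5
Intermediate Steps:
J(L) = -8*L
b(V) = -9 + 3/(4*V) (b(V) = -9 + (6/V)/8 = -9 + 3/(4*V))
q(m) = m + 2*m² (q(m) = (m² + m²) + m = 2*m² + m = m + 2*m²)
d = √42559/22 (d = √((-9 + (¾)/(-11)) + 97) = √((-9 + (¾)*(-1/11)) + 97) = √((-9 - 3/44) + 97) = √(-399/44 + 97) = √(3869/44) = √42559/22 ≈ 9.3772)
q(J((0 - 5)²))*d = ((-8*(0 - 5)²)*(1 + 2*(-8*(0 - 5)²)))*(√42559/22) = ((-8*(-5)²)*(1 + 2*(-8*(-5)²)))*(√42559/22) = ((-8*25)*(1 + 2*(-8*25)))*(√42559/22) = (-200*(1 + 2*(-200)))*(√42559/22) = (-200*(1 - 400))*(√42559/22) = (-200*(-399))*(√42559/22) = 79800*(√42559/22) = 39900*√42559/11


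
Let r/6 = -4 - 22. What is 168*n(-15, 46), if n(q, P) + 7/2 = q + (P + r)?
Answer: -21588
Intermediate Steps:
r = -156 (r = 6*(-4 - 22) = 6*(-26) = -156)
n(q, P) = -319/2 + P + q (n(q, P) = -7/2 + (q + (P - 156)) = -7/2 + (q + (-156 + P)) = -7/2 + (-156 + P + q) = -319/2 + P + q)
168*n(-15, 46) = 168*(-319/2 + 46 - 15) = 168*(-257/2) = -21588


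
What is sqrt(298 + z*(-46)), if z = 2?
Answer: sqrt(206) ≈ 14.353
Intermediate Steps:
sqrt(298 + z*(-46)) = sqrt(298 + 2*(-46)) = sqrt(298 - 92) = sqrt(206)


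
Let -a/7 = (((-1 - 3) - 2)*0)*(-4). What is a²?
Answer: 0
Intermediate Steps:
a = 0 (a = -7*((-1 - 3) - 2)*0*(-4) = -7*(-4 - 2)*0*(-4) = -7*(-6*0)*(-4) = -0*(-4) = -7*0 = 0)
a² = 0² = 0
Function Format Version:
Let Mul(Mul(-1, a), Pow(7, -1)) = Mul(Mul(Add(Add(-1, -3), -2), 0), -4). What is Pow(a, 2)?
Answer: 0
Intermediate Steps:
a = 0 (a = Mul(-7, Mul(Mul(Add(Add(-1, -3), -2), 0), -4)) = Mul(-7, Mul(Mul(Add(-4, -2), 0), -4)) = Mul(-7, Mul(Mul(-6, 0), -4)) = Mul(-7, Mul(0, -4)) = Mul(-7, 0) = 0)
Pow(a, 2) = Pow(0, 2) = 0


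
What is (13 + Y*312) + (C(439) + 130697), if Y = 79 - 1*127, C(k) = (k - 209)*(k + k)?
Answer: 317674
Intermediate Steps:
C(k) = 2*k*(-209 + k) (C(k) = (-209 + k)*(2*k) = 2*k*(-209 + k))
Y = -48 (Y = 79 - 127 = -48)
(13 + Y*312) + (C(439) + 130697) = (13 - 48*312) + (2*439*(-209 + 439) + 130697) = (13 - 14976) + (2*439*230 + 130697) = -14963 + (201940 + 130697) = -14963 + 332637 = 317674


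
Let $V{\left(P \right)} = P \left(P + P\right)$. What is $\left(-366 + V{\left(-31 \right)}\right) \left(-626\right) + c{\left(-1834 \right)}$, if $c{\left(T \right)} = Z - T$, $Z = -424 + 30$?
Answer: $-972616$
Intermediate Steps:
$V{\left(P \right)} = 2 P^{2}$ ($V{\left(P \right)} = P 2 P = 2 P^{2}$)
$Z = -394$
$c{\left(T \right)} = -394 - T$
$\left(-366 + V{\left(-31 \right)}\right) \left(-626\right) + c{\left(-1834 \right)} = \left(-366 + 2 \left(-31\right)^{2}\right) \left(-626\right) - -1440 = \left(-366 + 2 \cdot 961\right) \left(-626\right) + \left(-394 + 1834\right) = \left(-366 + 1922\right) \left(-626\right) + 1440 = 1556 \left(-626\right) + 1440 = -974056 + 1440 = -972616$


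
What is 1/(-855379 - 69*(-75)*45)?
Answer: -1/622504 ≈ -1.6064e-6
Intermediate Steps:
1/(-855379 - 69*(-75)*45) = 1/(-855379 + 5175*45) = 1/(-855379 + 232875) = 1/(-622504) = -1/622504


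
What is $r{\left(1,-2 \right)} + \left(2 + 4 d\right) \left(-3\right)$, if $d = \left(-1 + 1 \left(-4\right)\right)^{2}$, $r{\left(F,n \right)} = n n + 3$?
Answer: $-299$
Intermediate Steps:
$r{\left(F,n \right)} = 3 + n^{2}$ ($r{\left(F,n \right)} = n^{2} + 3 = 3 + n^{2}$)
$d = 25$ ($d = \left(-1 - 4\right)^{2} = \left(-5\right)^{2} = 25$)
$r{\left(1,-2 \right)} + \left(2 + 4 d\right) \left(-3\right) = \left(3 + \left(-2\right)^{2}\right) + \left(2 + 4 \cdot 25\right) \left(-3\right) = \left(3 + 4\right) + \left(2 + 100\right) \left(-3\right) = 7 + 102 \left(-3\right) = 7 - 306 = -299$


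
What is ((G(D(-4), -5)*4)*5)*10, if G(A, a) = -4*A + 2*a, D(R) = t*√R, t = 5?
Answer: -2000 - 8000*I ≈ -2000.0 - 8000.0*I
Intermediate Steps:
D(R) = 5*√R
((G(D(-4), -5)*4)*5)*10 = (((-20*√(-4) + 2*(-5))*4)*5)*10 = (((-20*2*I - 10)*4)*5)*10 = (((-40*I - 10)*4)*5)*10 = (((-10 - 40*I)*4)*5)*10 = ((-40 - 160*I)*5)*10 = (-200 - 800*I)*10 = -2000 - 8000*I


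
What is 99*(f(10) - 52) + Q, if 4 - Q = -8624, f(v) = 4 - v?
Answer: 2886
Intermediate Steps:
Q = 8628 (Q = 4 - 1*(-8624) = 4 + 8624 = 8628)
99*(f(10) - 52) + Q = 99*((4 - 1*10) - 52) + 8628 = 99*((4 - 10) - 52) + 8628 = 99*(-6 - 52) + 8628 = 99*(-58) + 8628 = -5742 + 8628 = 2886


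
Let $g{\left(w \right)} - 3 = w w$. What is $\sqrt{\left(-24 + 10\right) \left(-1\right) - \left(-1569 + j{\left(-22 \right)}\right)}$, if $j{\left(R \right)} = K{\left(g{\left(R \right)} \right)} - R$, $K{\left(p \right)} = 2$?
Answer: $\sqrt{1559} \approx 39.484$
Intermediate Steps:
$g{\left(w \right)} = 3 + w^{2}$ ($g{\left(w \right)} = 3 + w w = 3 + w^{2}$)
$j{\left(R \right)} = 2 - R$
$\sqrt{\left(-24 + 10\right) \left(-1\right) - \left(-1569 + j{\left(-22 \right)}\right)} = \sqrt{\left(-24 + 10\right) \left(-1\right) + \left(1569 - \left(2 - -22\right)\right)} = \sqrt{\left(-14\right) \left(-1\right) + \left(1569 - \left(2 + 22\right)\right)} = \sqrt{14 + \left(1569 - 24\right)} = \sqrt{14 + 1545} = \sqrt{1559}$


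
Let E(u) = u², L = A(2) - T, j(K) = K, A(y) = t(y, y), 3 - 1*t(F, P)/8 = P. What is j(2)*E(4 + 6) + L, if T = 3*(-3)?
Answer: 217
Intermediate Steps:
t(F, P) = 24 - 8*P
T = -9
A(y) = 24 - 8*y
L = 17 (L = (24 - 8*2) - 1*(-9) = (24 - 16) + 9 = 8 + 9 = 17)
j(2)*E(4 + 6) + L = 2*(4 + 6)² + 17 = 2*10² + 17 = 2*100 + 17 = 200 + 17 = 217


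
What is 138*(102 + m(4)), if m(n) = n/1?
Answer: 14628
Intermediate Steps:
m(n) = n (m(n) = n*1 = n)
138*(102 + m(4)) = 138*(102 + 4) = 138*106 = 14628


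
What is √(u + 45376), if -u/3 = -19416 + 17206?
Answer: √52006 ≈ 228.05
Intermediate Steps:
u = 6630 (u = -3*(-19416 + 17206) = -3*(-2210) = 6630)
√(u + 45376) = √(6630 + 45376) = √52006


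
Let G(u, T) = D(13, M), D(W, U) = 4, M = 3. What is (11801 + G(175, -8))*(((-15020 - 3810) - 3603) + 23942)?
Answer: 17813745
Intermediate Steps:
G(u, T) = 4
(11801 + G(175, -8))*(((-15020 - 3810) - 3603) + 23942) = (11801 + 4)*(((-15020 - 3810) - 3603) + 23942) = 11805*((-18830 - 3603) + 23942) = 11805*(-22433 + 23942) = 11805*1509 = 17813745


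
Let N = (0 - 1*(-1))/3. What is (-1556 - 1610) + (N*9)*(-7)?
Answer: -3187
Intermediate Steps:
N = 1/3 (N = (0 + 1)*(1/3) = 1*(1/3) = 1/3 ≈ 0.33333)
(-1556 - 1610) + (N*9)*(-7) = (-1556 - 1610) + ((1/3)*9)*(-7) = -3166 + 3*(-7) = -3166 - 21 = -3187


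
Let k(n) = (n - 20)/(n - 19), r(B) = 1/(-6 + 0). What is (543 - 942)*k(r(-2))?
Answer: -48279/115 ≈ -419.82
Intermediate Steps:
r(B) = -⅙ (r(B) = 1/(-6) = -⅙)
k(n) = (-20 + n)/(-19 + n)
(543 - 942)*k(r(-2)) = (543 - 942)*((-20 - ⅙)/(-19 - ⅙)) = -399*(-121)/((-115/6)*6) = -(-2394)*(-121)/(115*6) = -399*121/115 = -48279/115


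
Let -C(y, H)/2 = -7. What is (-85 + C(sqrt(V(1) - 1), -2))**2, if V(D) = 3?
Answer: 5041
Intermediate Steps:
C(y, H) = 14 (C(y, H) = -2*(-7) = 14)
(-85 + C(sqrt(V(1) - 1), -2))**2 = (-85 + 14)**2 = (-71)**2 = 5041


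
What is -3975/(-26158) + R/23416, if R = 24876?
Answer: 46486563/38282233 ≈ 1.2143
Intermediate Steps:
-3975/(-26158) + R/23416 = -3975/(-26158) + 24876/23416 = -3975*(-1/26158) + 24876*(1/23416) = 3975/26158 + 6219/5854 = 46486563/38282233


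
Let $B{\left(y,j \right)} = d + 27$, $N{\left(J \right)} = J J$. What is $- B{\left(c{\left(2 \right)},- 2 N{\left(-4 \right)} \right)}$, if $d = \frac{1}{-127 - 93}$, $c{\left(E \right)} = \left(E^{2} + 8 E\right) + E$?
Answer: $- \frac{5939}{220} \approx -26.995$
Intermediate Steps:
$c{\left(E \right)} = E^{2} + 9 E$
$N{\left(J \right)} = J^{2}$
$d = - \frac{1}{220}$ ($d = \frac{1}{-220} = - \frac{1}{220} \approx -0.0045455$)
$B{\left(y,j \right)} = \frac{5939}{220}$ ($B{\left(y,j \right)} = - \frac{1}{220} + 27 = \frac{5939}{220}$)
$- B{\left(c{\left(2 \right)},- 2 N{\left(-4 \right)} \right)} = \left(-1\right) \frac{5939}{220} = - \frac{5939}{220}$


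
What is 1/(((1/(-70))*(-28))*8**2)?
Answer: 5/128 ≈ 0.039063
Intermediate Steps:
1/(((1/(-70))*(-28))*8**2) = 1/(((1*(-1/70))*(-28))*64) = 1/(-1/70*(-28)*64) = 1/((2/5)*64) = 1/(128/5) = 5/128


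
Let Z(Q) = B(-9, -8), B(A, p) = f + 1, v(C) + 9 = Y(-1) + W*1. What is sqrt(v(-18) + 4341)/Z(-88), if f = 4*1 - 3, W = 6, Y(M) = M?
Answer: sqrt(4337)/2 ≈ 32.928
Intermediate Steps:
f = 1 (f = 4 - 3 = 1)
v(C) = -4 (v(C) = -9 + (-1 + 6*1) = -9 + (-1 + 6) = -9 + 5 = -4)
B(A, p) = 2 (B(A, p) = 1 + 1 = 2)
Z(Q) = 2
sqrt(v(-18) + 4341)/Z(-88) = sqrt(-4 + 4341)/2 = sqrt(4337)*(1/2) = sqrt(4337)/2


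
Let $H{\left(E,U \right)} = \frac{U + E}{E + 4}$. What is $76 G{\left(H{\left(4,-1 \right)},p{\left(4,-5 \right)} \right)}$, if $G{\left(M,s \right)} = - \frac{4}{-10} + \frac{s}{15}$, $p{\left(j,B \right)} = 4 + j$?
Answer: $\frac{1064}{15} \approx 70.933$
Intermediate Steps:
$H{\left(E,U \right)} = \frac{E + U}{4 + E}$
$G{\left(M,s \right)} = \frac{2}{5} + \frac{s}{15}$ ($G{\left(M,s \right)} = \left(-4\right) \left(- \frac{1}{10}\right) + s \frac{1}{15} = \frac{2}{5} + \frac{s}{15}$)
$76 G{\left(H{\left(4,-1 \right)},p{\left(4,-5 \right)} \right)} = 76 \left(\frac{2}{5} + \frac{4 + 4}{15}\right) = 76 \left(\frac{2}{5} + \frac{1}{15} \cdot 8\right) = 76 \left(\frac{2}{5} + \frac{8}{15}\right) = 76 \cdot \frac{14}{15} = \frac{1064}{15}$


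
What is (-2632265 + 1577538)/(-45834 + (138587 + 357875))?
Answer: -1054727/450628 ≈ -2.3406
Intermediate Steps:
(-2632265 + 1577538)/(-45834 + (138587 + 357875)) = -1054727/(-45834 + 496462) = -1054727/450628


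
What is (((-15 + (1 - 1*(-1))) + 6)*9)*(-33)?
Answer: 2079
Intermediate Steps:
(((-15 + (1 - 1*(-1))) + 6)*9)*(-33) = (((-15 + (1 + 1)) + 6)*9)*(-33) = (((-15 + 2) + 6)*9)*(-33) = ((-13 + 6)*9)*(-33) = -7*9*(-33) = -63*(-33) = 2079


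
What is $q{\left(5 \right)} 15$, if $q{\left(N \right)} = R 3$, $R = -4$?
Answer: $-180$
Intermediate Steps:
$q{\left(N \right)} = -12$ ($q{\left(N \right)} = \left(-4\right) 3 = -12$)
$q{\left(5 \right)} 15 = \left(-12\right) 15 = -180$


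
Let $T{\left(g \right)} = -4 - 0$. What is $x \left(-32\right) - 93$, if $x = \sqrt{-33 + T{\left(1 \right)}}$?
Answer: $-93 - 32 i \sqrt{37} \approx -93.0 - 194.65 i$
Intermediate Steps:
$T{\left(g \right)} = -4$ ($T{\left(g \right)} = -4 + 0 = -4$)
$x = i \sqrt{37}$ ($x = \sqrt{-33 - 4} = \sqrt{-37} = i \sqrt{37} \approx 6.0828 i$)
$x \left(-32\right) - 93 = i \sqrt{37} \left(-32\right) - 93 = - 32 i \sqrt{37} - 93 = -93 - 32 i \sqrt{37}$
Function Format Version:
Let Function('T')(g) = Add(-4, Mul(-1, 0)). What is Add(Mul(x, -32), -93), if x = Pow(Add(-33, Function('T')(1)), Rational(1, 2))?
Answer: Add(-93, Mul(-32, I, Pow(37, Rational(1, 2)))) ≈ Add(-93.000, Mul(-194.65, I))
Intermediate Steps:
Function('T')(g) = -4 (Function('T')(g) = Add(-4, 0) = -4)
x = Mul(I, Pow(37, Rational(1, 2))) (x = Pow(Add(-33, -4), Rational(1, 2)) = Pow(-37, Rational(1, 2)) = Mul(I, Pow(37, Rational(1, 2))) ≈ Mul(6.0828, I))
Add(Mul(x, -32), -93) = Add(Mul(Mul(I, Pow(37, Rational(1, 2))), -32), -93) = Add(Mul(-32, I, Pow(37, Rational(1, 2))), -93) = Add(-93, Mul(-32, I, Pow(37, Rational(1, 2))))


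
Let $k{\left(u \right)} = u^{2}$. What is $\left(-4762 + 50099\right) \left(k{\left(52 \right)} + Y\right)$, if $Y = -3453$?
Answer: $-33957413$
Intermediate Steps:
$\left(-4762 + 50099\right) \left(k{\left(52 \right)} + Y\right) = \left(-4762 + 50099\right) \left(52^{2} - 3453\right) = 45337 \left(2704 - 3453\right) = 45337 \left(-749\right) = -33957413$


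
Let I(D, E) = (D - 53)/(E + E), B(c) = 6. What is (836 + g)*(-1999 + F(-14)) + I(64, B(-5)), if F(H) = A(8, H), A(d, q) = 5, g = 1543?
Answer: -56924701/12 ≈ -4.7437e+6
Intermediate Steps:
F(H) = 5
I(D, E) = (-53 + D)/(2*E) (I(D, E) = (-53 + D)/((2*E)) = (-53 + D)*(1/(2*E)) = (-53 + D)/(2*E))
(836 + g)*(-1999 + F(-14)) + I(64, B(-5)) = (836 + 1543)*(-1999 + 5) + (½)*(-53 + 64)/6 = 2379*(-1994) + (½)*(⅙)*11 = -4743726 + 11/12 = -56924701/12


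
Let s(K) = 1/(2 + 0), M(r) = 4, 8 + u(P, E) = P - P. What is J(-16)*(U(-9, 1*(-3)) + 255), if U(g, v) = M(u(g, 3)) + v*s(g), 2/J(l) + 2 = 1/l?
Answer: -8240/33 ≈ -249.70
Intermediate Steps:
u(P, E) = -8 (u(P, E) = -8 + (P - P) = -8 + 0 = -8)
s(K) = ½ (s(K) = 1/2 = ½)
J(l) = 2/(-2 + 1/l)
U(g, v) = 4 + v/2 (U(g, v) = 4 + v*(½) = 4 + v/2)
J(-16)*(U(-9, 1*(-3)) + 255) = (-2*(-16)/(-1 + 2*(-16)))*((4 + (1*(-3))/2) + 255) = (-2*(-16)/(-1 - 32))*((4 + (½)*(-3)) + 255) = (-2*(-16)/(-33))*((4 - 3/2) + 255) = (-2*(-16)*(-1/33))*(5/2 + 255) = -32/33*515/2 = -8240/33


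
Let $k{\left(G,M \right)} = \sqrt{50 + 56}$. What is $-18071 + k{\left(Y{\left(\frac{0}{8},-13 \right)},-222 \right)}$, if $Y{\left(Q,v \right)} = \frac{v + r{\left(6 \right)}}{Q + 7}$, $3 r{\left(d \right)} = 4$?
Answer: $-18071 + \sqrt{106} \approx -18061.0$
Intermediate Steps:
$r{\left(d \right)} = \frac{4}{3}$ ($r{\left(d \right)} = \frac{1}{3} \cdot 4 = \frac{4}{3}$)
$Y{\left(Q,v \right)} = \frac{\frac{4}{3} + v}{7 + Q}$ ($Y{\left(Q,v \right)} = \frac{v + \frac{4}{3}}{Q + 7} = \frac{\frac{4}{3} + v}{7 + Q}$)
$k{\left(G,M \right)} = \sqrt{106}$
$-18071 + k{\left(Y{\left(\frac{0}{8},-13 \right)},-222 \right)} = -18071 + \sqrt{106}$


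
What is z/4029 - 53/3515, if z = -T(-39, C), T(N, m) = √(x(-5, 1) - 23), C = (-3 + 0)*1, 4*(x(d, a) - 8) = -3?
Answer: -53/3515 - I*√7/2686 ≈ -0.015078 - 0.00098502*I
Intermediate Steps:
x(d, a) = 29/4 (x(d, a) = 8 + (¼)*(-3) = 8 - ¾ = 29/4)
C = -3 (C = -3*1 = -3)
T(N, m) = 3*I*√7/2 (T(N, m) = √(29/4 - 23) = √(-63/4) = 3*I*√7/2)
z = -3*I*√7/2 ≈ -3.9686*I
z/4029 - 53/3515 = -3*I*√7/2/4029 - 53/3515 = -3*I*√7/2*(1/4029) - 53*1/3515 = -I*√7/2686 - 53/3515 = -53/3515 - I*√7/2686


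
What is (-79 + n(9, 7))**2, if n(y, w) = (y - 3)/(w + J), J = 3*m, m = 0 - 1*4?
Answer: 160801/25 ≈ 6432.0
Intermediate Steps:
m = -4 (m = 0 - 4 = -4)
J = -12 (J = 3*(-4) = -12)
n(y, w) = (-3 + y)/(-12 + w) (n(y, w) = (y - 3)/(w - 12) = (-3 + y)/(-12 + w))
(-79 + n(9, 7))**2 = (-79 + (-3 + 9)/(-12 + 7))**2 = (-79 + 6/(-5))**2 = (-79 - 1/5*6)**2 = (-79 - 6/5)**2 = (-401/5)**2 = 160801/25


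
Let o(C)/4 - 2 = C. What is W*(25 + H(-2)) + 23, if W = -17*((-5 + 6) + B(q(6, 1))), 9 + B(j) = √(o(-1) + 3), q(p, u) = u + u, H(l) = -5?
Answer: 2743 - 340*√7 ≈ 1843.4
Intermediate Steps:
q(p, u) = 2*u
o(C) = 8 + 4*C
B(j) = -9 + √7 (B(j) = -9 + √((8 + 4*(-1)) + 3) = -9 + √((8 - 4) + 3) = -9 + √(4 + 3) = -9 + √7)
W = 136 - 17*√7 (W = -17*((-5 + 6) + (-9 + √7)) = -17*(1 + (-9 + √7)) = -17*(-8 + √7) = 136 - 17*√7 ≈ 91.022)
W*(25 + H(-2)) + 23 = (136 - 17*√7)*(25 - 5) + 23 = (136 - 17*√7)*20 + 23 = (2720 - 340*√7) + 23 = 2743 - 340*√7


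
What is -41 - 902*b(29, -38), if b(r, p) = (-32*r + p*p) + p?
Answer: -431197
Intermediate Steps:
b(r, p) = p + p² - 32*r (b(r, p) = (-32*r + p²) + p = (p² - 32*r) + p = p + p² - 32*r)
-41 - 902*b(29, -38) = -41 - 902*(-38 + (-38)² - 32*29) = -41 - 902*(-38 + 1444 - 928) = -41 - 902*478 = -41 - 431156 = -431197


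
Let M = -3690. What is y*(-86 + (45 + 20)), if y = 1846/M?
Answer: 6461/615 ≈ 10.506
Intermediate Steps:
y = -923/1845 (y = 1846/(-3690) = 1846*(-1/3690) = -923/1845 ≈ -0.50027)
y*(-86 + (45 + 20)) = -923*(-86 + (45 + 20))/1845 = -923*(-86 + 65)/1845 = -923/1845*(-21) = 6461/615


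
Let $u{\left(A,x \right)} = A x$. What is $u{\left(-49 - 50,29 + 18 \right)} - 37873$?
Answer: $-42526$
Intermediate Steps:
$u{\left(-49 - 50,29 + 18 \right)} - 37873 = \left(-49 - 50\right) \left(29 + 18\right) - 37873 = \left(-49 - 50\right) 47 - 37873 = \left(-99\right) 47 - 37873 = -4653 - 37873 = -42526$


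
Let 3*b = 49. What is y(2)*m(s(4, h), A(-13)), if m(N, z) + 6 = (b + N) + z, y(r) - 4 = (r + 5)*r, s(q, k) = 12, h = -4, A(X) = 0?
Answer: 402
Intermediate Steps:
b = 49/3 (b = (⅓)*49 = 49/3 ≈ 16.333)
y(r) = 4 + r*(5 + r) (y(r) = 4 + (r + 5)*r = 4 + (5 + r)*r = 4 + r*(5 + r))
m(N, z) = 31/3 + N + z (m(N, z) = -6 + ((49/3 + N) + z) = -6 + (49/3 + N + z) = 31/3 + N + z)
y(2)*m(s(4, h), A(-13)) = (4 + 2² + 5*2)*(31/3 + 12 + 0) = (4 + 4 + 10)*(67/3) = 18*(67/3) = 402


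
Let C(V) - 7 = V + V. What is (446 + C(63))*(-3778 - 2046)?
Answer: -3372096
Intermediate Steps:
C(V) = 7 + 2*V (C(V) = 7 + (V + V) = 7 + 2*V)
(446 + C(63))*(-3778 - 2046) = (446 + (7 + 2*63))*(-3778 - 2046) = (446 + (7 + 126))*(-5824) = (446 + 133)*(-5824) = 579*(-5824) = -3372096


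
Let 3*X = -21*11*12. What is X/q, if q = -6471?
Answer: 308/2157 ≈ 0.14279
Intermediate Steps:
X = -924 (X = (-21*11*12)/3 = (-231*12)/3 = (⅓)*(-2772) = -924)
X/q = -924/(-6471) = -924*(-1/6471) = 308/2157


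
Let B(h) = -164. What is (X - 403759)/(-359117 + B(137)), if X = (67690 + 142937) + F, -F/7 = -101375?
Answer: -516493/359281 ≈ -1.4376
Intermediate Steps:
F = 709625 (F = -7*(-101375) = 709625)
X = 920252 (X = (67690 + 142937) + 709625 = 210627 + 709625 = 920252)
(X - 403759)/(-359117 + B(137)) = (920252 - 403759)/(-359117 - 164) = 516493/(-359281) = 516493*(-1/359281) = -516493/359281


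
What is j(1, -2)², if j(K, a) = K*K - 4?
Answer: 9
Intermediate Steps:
j(K, a) = -4 + K² (j(K, a) = K² - 4 = -4 + K²)
j(1, -2)² = (-4 + 1²)² = (-4 + 1)² = (-3)² = 9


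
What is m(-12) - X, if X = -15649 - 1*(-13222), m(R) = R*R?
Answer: 2571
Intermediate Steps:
m(R) = R²
X = -2427 (X = -15649 + 13222 = -2427)
m(-12) - X = (-12)² - 1*(-2427) = 144 + 2427 = 2571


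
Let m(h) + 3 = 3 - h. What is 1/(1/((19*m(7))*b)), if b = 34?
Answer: -4522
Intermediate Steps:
m(h) = -h (m(h) = -3 + (3 - h) = -h)
1/(1/((19*m(7))*b)) = 1/(1/((19*(-1*7))*34)) = 1/(1/((19*(-7))*34)) = 1/(1/(-133*34)) = 1/(1/(-4522)) = 1/(-1/4522) = -4522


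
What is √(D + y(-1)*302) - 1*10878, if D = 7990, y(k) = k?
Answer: -10878 + 62*√2 ≈ -10790.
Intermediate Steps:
√(D + y(-1)*302) - 1*10878 = √(7990 - 1*302) - 1*10878 = √(7990 - 302) - 10878 = √7688 - 10878 = 62*√2 - 10878 = -10878 + 62*√2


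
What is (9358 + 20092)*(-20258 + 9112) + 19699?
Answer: -328230001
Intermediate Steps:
(9358 + 20092)*(-20258 + 9112) + 19699 = 29450*(-11146) + 19699 = -328249700 + 19699 = -328230001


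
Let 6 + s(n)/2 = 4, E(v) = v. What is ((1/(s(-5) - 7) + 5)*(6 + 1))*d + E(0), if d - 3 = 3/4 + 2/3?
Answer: 3339/22 ≈ 151.77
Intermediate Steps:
s(n) = -4 (s(n) = -12 + 2*4 = -12 + 8 = -4)
d = 53/12 (d = 3 + (3/4 + 2/3) = 3 + (3*(¼) + 2*(⅓)) = 3 + (¾ + ⅔) = 3 + 17/12 = 53/12 ≈ 4.4167)
((1/(s(-5) - 7) + 5)*(6 + 1))*d + E(0) = ((1/(-4 - 7) + 5)*(6 + 1))*(53/12) + 0 = ((1/(-11) + 5)*7)*(53/12) + 0 = ((-1/11 + 5)*7)*(53/12) + 0 = ((54/11)*7)*(53/12) + 0 = (378/11)*(53/12) + 0 = 3339/22 + 0 = 3339/22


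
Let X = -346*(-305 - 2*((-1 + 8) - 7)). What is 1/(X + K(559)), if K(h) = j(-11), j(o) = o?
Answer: 1/105519 ≈ 9.4770e-6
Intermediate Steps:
K(h) = -11
X = 105530 (X = -346*(-305 - 2*(7 - 7)) = -346*(-305 - 2*0) = -346*(-305 + 0) = -346*(-305) = 105530)
1/(X + K(559)) = 1/(105530 - 11) = 1/105519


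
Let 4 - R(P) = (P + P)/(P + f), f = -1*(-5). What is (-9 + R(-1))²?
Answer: 81/4 ≈ 20.250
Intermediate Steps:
f = 5
R(P) = 4 - 2*P/(5 + P) (R(P) = 4 - (P + P)/(P + 5) = 4 - 2*P/(5 + P))
(-9 + R(-1))² = (-9 + 2*(10 - 1)/(5 - 1))² = (-9 + 2*9/4)² = (-9 + 2*(¼)*9)² = (-9 + 9/2)² = (-9/2)² = 81/4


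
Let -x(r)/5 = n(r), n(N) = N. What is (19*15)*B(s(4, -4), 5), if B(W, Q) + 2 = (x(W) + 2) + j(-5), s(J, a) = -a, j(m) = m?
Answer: -7125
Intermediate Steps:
x(r) = -5*r
B(W, Q) = -5 - 5*W (B(W, Q) = -2 + ((-5*W + 2) - 5) = -2 + ((2 - 5*W) - 5) = -2 + (-3 - 5*W) = -5 - 5*W)
(19*15)*B(s(4, -4), 5) = (19*15)*(-5 - (-5)*(-4)) = 285*(-5 - 5*4) = 285*(-5 - 20) = 285*(-25) = -7125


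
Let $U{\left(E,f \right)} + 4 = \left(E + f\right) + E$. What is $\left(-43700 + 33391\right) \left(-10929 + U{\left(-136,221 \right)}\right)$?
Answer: $113234056$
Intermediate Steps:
$U{\left(E,f \right)} = -4 + f + 2 E$ ($U{\left(E,f \right)} = -4 + \left(\left(E + f\right) + E\right) = -4 + \left(f + 2 E\right) = -4 + f + 2 E$)
$\left(-43700 + 33391\right) \left(-10929 + U{\left(-136,221 \right)}\right) = \left(-43700 + 33391\right) \left(-10929 + \left(-4 + 221 + 2 \left(-136\right)\right)\right) = - 10309 \left(-10929 - 55\right) = \left(-10309\right) \left(-10984\right) = 113234056$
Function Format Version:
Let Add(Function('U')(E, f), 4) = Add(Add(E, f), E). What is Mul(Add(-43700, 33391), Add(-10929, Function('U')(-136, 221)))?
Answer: 113234056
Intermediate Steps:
Function('U')(E, f) = Add(-4, f, Mul(2, E)) (Function('U')(E, f) = Add(-4, Add(Add(E, f), E)) = Add(-4, Add(f, Mul(2, E))) = Add(-4, f, Mul(2, E)))
Mul(Add(-43700, 33391), Add(-10929, Function('U')(-136, 221))) = Mul(Add(-43700, 33391), Add(-10929, Add(-4, 221, Mul(2, -136)))) = Mul(-10309, Add(-10929, Add(-4, 221, -272))) = Mul(-10309, Add(-10929, -55)) = Mul(-10309, -10984) = 113234056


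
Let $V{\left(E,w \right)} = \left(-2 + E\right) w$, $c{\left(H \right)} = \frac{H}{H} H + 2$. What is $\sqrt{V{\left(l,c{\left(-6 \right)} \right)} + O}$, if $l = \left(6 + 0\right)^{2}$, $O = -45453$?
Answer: $i \sqrt{45589} \approx 213.52 i$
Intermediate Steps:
$l = 36$ ($l = 6^{2} = 36$)
$c{\left(H \right)} = 2 + H$ ($c{\left(H \right)} = 1 H + 2 = H + 2 = 2 + H$)
$V{\left(E,w \right)} = w \left(-2 + E\right)$
$\sqrt{V{\left(l,c{\left(-6 \right)} \right)} + O} = \sqrt{\left(2 - 6\right) \left(-2 + 36\right) - 45453} = \sqrt{\left(-4\right) 34 - 45453} = \sqrt{-136 - 45453} = \sqrt{-45589} = i \sqrt{45589}$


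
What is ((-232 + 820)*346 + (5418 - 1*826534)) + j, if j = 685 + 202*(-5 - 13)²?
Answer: -551535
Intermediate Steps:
j = 66133 (j = 685 + 202*(-18)² = 685 + 202*324 = 685 + 65448 = 66133)
((-232 + 820)*346 + (5418 - 1*826534)) + j = ((-232 + 820)*346 + (5418 - 1*826534)) + 66133 = (588*346 + (5418 - 826534)) + 66133 = (203448 - 821116) + 66133 = -617668 + 66133 = -551535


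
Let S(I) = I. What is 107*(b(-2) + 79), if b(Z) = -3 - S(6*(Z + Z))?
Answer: 10700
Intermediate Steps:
b(Z) = -3 - 12*Z (b(Z) = -3 - 6*(Z + Z) = -3 - 6*2*Z = -3 - 12*Z)
107*(b(-2) + 79) = 107*((-3 - 12*(-2)) + 79) = 107*((-3 + 24) + 79) = 107*(21 + 79) = 107*100 = 10700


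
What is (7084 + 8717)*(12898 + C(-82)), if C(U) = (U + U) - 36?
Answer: 200641098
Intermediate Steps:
C(U) = -36 + 2*U (C(U) = 2*U - 36 = -36 + 2*U)
(7084 + 8717)*(12898 + C(-82)) = (7084 + 8717)*(12898 + (-36 + 2*(-82))) = 15801*(12898 + (-36 - 164)) = 15801*(12898 - 200) = 15801*12698 = 200641098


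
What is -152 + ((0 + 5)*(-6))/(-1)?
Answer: -122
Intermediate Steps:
-152 + ((0 + 5)*(-6))/(-1) = -152 + (5*(-6))*(-1) = -152 - 30*(-1) = -152 + 30 = -122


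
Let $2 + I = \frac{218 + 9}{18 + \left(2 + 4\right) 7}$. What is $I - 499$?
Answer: $- \frac{29833}{60} \approx -497.22$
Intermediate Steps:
$I = \frac{107}{60}$ ($I = -2 + \frac{218 + 9}{18 + \left(2 + 4\right) 7} = -2 + \frac{227}{18 + 6 \cdot 7} = -2 + \frac{227}{18 + 42} = -2 + \frac{227}{60} = \frac{107}{60} \approx 1.7833$)
$I - 499 = \frac{107}{60} - 499 = - \frac{29833}{60}$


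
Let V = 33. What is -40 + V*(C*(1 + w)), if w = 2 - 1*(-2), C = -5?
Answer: -865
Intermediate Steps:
w = 4 (w = 2 + 2 = 4)
-40 + V*(C*(1 + w)) = -40 + 33*(-5*(1 + 4)) = -40 + 33*(-5*5) = -40 + 33*(-25) = -40 - 825 = -865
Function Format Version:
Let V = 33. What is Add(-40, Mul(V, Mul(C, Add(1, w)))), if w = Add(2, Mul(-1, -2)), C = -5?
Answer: -865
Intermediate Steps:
w = 4 (w = Add(2, 2) = 4)
Add(-40, Mul(V, Mul(C, Add(1, w)))) = Add(-40, Mul(33, Mul(-5, Add(1, 4)))) = Add(-40, Mul(33, Mul(-5, 5))) = Add(-40, Mul(33, -25)) = Add(-40, -825) = -865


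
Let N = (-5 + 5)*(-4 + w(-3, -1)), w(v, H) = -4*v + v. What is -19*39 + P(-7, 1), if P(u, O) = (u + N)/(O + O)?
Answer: -1489/2 ≈ -744.50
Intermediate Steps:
w(v, H) = -3*v
N = 0 (N = (-5 + 5)*(-4 - 3*(-3)) = 0*(-4 + 9) = 0*5 = 0)
P(u, O) = u/(2*O) (P(u, O) = (u + 0)/(O + O) = u/((2*O)) = u*(1/(2*O)) = u/(2*O))
-19*39 + P(-7, 1) = -19*39 + (½)*(-7)/1 = -741 + (½)*(-7)*1 = -741 - 7/2 = -1489/2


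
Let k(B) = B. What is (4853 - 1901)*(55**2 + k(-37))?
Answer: 8820576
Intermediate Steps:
(4853 - 1901)*(55**2 + k(-37)) = (4853 - 1901)*(55**2 - 37) = 2952*(3025 - 37) = 2952*2988 = 8820576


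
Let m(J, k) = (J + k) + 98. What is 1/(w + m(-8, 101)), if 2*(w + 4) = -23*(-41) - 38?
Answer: 2/1279 ≈ 0.0015637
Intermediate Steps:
w = 897/2 (w = -4 + (-23*(-41) - 38)/2 = -4 + (943 - 38)/2 = -4 + (1/2)*905 = -4 + 905/2 = 897/2 ≈ 448.50)
m(J, k) = 98 + J + k
1/(w + m(-8, 101)) = 1/(897/2 + (98 - 8 + 101)) = 1/(897/2 + 191) = 1/(1279/2) = 2/1279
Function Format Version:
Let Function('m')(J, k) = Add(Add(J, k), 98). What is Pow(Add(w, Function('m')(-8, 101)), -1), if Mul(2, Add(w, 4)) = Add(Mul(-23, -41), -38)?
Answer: Rational(2, 1279) ≈ 0.0015637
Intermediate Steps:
w = Rational(897, 2) (w = Add(-4, Mul(Rational(1, 2), Add(Mul(-23, -41), -38))) = Add(-4, Mul(Rational(1, 2), Add(943, -38))) = Add(-4, Mul(Rational(1, 2), 905)) = Add(-4, Rational(905, 2)) = Rational(897, 2) ≈ 448.50)
Function('m')(J, k) = Add(98, J, k)
Pow(Add(w, Function('m')(-8, 101)), -1) = Pow(Add(Rational(897, 2), Add(98, -8, 101)), -1) = Pow(Add(Rational(897, 2), 191), -1) = Pow(Rational(1279, 2), -1) = Rational(2, 1279)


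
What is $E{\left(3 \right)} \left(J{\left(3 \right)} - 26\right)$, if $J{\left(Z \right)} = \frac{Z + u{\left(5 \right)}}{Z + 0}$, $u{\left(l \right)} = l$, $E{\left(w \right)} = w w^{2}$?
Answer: $-630$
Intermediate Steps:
$E{\left(w \right)} = w^{3}$
$J{\left(Z \right)} = \frac{5 + Z}{Z}$ ($J{\left(Z \right)} = \frac{Z + 5}{Z + 0} = \frac{5 + Z}{Z}$)
$E{\left(3 \right)} \left(J{\left(3 \right)} - 26\right) = 3^{3} \left(\frac{5 + 3}{3} - 26\right) = 27 \left(\frac{1}{3} \cdot 8 - 26\right) = 27 \left(\frac{8}{3} - 26\right) = 27 \left(- \frac{70}{3}\right) = -630$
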